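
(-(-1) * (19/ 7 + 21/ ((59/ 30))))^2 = 30591961/ 170569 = 179.35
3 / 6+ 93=187 / 2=93.50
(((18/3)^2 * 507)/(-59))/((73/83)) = -1514916/4307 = -351.73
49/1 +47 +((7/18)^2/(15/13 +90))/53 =1953487357/20348820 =96.00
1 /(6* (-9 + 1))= -1 /48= -0.02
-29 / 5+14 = 41 / 5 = 8.20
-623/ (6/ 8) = -2492/ 3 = -830.67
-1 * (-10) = 10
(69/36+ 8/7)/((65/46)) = 5911/2730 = 2.17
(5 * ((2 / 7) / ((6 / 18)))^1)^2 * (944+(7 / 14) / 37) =31435650 / 1813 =17339.02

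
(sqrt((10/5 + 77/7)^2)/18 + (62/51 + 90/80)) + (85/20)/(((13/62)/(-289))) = -93160699/15912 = -5854.74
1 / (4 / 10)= 5 / 2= 2.50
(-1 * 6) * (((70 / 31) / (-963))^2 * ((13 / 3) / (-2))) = 63700 / 891201609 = 0.00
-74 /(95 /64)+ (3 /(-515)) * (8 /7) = -3415112 /68495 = -49.86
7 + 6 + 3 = 16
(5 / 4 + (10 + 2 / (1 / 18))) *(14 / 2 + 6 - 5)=378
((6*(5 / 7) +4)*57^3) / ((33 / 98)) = 50125572 / 11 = 4556870.18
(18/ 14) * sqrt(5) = 9 * sqrt(5)/ 7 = 2.87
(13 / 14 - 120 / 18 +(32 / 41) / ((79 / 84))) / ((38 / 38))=-667703 / 136038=-4.91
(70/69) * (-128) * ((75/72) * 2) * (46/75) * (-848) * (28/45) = 21274624/243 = 87549.89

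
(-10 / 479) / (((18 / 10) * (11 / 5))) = -250 / 47421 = -0.01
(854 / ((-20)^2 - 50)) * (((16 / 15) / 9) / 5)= 0.06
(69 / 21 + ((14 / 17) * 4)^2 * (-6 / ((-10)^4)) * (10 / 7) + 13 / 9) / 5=10744082 / 11379375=0.94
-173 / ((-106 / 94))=8131 / 53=153.42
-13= -13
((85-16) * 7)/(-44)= -483/44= -10.98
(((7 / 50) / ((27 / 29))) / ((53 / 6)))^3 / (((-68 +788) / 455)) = 761253857 / 244195499250000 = 0.00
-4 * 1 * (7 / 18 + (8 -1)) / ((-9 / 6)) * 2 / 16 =133 / 54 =2.46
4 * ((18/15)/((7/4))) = 96/35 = 2.74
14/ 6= 7/ 3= 2.33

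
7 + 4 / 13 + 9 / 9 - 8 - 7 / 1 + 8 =17 / 13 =1.31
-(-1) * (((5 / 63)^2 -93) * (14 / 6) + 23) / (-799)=0.24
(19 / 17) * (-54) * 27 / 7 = -27702 / 119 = -232.79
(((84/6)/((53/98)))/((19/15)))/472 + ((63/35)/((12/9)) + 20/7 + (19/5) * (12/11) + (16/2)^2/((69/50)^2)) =18296720879509/435612551220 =42.00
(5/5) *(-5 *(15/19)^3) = -16875/6859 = -2.46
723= 723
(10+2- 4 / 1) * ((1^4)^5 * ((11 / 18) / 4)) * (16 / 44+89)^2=966289 / 99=9760.49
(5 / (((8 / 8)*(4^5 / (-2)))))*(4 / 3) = -5 / 384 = -0.01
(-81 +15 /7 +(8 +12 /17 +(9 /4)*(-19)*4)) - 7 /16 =-459985 /1904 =-241.59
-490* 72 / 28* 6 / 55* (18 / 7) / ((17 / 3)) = -11664 / 187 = -62.37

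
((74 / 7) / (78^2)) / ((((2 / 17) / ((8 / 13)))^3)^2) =1829048428544 / 51391035423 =35.59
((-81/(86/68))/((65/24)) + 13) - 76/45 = -310333/25155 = -12.34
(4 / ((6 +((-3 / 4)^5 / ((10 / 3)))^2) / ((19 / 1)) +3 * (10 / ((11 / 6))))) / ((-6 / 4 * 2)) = -87660953600 / 1096618318353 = -0.08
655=655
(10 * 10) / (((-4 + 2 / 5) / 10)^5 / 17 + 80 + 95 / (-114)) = 99609375000 / 78857067581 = 1.26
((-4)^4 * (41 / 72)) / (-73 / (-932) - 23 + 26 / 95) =-116164480 / 18047277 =-6.44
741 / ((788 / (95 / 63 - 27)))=-198341 / 8274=-23.97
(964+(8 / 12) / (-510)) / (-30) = -737459 / 22950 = -32.13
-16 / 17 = -0.94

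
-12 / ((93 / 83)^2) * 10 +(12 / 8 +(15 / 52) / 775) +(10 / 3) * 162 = 334252249 / 749580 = 445.92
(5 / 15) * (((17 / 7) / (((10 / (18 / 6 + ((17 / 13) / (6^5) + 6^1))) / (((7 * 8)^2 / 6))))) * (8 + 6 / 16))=3189.26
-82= -82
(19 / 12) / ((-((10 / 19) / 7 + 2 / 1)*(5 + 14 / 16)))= -2527 / 19458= -0.13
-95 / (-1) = 95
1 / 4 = 0.25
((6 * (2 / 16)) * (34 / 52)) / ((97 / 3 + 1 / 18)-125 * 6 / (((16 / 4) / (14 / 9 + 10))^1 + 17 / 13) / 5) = -19737 / 2346812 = -0.01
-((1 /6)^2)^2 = -1 /1296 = -0.00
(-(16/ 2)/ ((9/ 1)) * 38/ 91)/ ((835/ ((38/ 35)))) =-11552/ 23935275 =-0.00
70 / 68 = 35 / 34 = 1.03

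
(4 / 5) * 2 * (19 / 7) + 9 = 467 / 35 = 13.34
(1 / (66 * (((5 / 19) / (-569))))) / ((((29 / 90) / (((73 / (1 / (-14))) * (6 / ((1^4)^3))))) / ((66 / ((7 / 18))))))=3068421264 / 29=105807629.79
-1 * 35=-35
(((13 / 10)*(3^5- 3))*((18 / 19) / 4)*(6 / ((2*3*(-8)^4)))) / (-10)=-351 / 194560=-0.00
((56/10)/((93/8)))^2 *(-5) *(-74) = 3713024/43245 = 85.86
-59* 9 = -531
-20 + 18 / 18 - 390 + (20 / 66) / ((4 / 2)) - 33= -14581 / 33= -441.85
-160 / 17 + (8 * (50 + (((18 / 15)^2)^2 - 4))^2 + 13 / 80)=1963427630041 / 106250000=18479.32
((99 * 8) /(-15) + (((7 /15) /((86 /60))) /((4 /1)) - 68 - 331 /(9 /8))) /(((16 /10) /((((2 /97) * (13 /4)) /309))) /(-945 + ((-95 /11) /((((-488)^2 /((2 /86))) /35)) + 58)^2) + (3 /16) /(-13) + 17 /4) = -5125866551949749081980418824 /90000683285653196241707799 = -56.95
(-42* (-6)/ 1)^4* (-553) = -2230115182848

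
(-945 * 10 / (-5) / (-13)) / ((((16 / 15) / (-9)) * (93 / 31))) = 42525 / 104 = 408.89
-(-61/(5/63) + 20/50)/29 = 3841/145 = 26.49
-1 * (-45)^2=-2025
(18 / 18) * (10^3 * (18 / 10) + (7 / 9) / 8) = 129607 / 72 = 1800.10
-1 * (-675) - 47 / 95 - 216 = 43558 / 95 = 458.51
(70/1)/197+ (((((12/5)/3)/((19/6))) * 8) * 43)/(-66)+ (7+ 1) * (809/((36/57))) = 6328108064/617595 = 10246.37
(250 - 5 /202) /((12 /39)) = 656435 /808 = 812.42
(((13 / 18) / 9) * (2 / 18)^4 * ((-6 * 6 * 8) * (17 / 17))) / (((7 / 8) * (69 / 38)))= -63232 / 28520667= -0.00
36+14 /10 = 187 /5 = 37.40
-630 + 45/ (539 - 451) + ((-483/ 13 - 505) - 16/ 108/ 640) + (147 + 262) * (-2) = -1229121683/ 617760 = -1989.64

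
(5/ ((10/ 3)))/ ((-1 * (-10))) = 0.15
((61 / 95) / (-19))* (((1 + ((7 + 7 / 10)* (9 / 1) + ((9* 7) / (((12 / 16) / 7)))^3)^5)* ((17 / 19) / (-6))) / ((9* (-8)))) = -36011348769108455825973157537296621922647042019841 / 1481544000000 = -24306634679164746930211430000000000000.00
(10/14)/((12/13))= 0.77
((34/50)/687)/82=17/1408350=0.00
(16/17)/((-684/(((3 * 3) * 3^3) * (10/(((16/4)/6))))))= -1620/323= -5.02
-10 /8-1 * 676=-2709 /4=-677.25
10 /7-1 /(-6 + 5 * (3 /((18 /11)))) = 148 /133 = 1.11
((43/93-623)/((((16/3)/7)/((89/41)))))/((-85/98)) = 220923899/108035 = 2044.93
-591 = -591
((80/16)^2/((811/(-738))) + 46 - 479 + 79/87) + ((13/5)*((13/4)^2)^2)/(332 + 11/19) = -259074735496021/570687594240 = -453.97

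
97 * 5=485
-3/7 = -0.43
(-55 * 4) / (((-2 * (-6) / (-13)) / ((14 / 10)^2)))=7007 / 15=467.13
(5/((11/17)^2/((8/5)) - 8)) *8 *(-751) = 3881.98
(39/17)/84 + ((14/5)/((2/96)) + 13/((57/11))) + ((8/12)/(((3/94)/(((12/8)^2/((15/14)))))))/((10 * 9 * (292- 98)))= 81088997123/592155900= 136.94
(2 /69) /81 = 0.00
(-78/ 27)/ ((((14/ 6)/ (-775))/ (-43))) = -866450/ 21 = -41259.52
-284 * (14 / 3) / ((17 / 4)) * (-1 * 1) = 15904 / 51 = 311.84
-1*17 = -17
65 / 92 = 0.71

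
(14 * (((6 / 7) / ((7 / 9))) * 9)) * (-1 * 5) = -4860 / 7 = -694.29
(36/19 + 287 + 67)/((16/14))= 23667/76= 311.41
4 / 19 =0.21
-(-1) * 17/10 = 17/10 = 1.70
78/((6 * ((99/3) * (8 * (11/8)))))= 0.04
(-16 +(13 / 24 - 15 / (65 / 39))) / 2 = -587 / 48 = -12.23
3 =3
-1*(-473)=473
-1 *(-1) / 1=1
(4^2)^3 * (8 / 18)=16384 / 9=1820.44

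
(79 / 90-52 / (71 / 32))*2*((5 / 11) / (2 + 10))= -144151 / 84348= -1.71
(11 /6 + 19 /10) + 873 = 13151 /15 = 876.73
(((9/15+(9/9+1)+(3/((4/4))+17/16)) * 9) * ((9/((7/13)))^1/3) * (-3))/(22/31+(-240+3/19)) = 330575661/78875440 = 4.19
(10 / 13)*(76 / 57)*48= 640 / 13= 49.23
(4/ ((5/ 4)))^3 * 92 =376832/ 125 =3014.66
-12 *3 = -36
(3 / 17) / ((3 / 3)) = 3 / 17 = 0.18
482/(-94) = -241/47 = -5.13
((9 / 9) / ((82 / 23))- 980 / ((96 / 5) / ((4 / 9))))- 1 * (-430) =451208 / 1107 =407.60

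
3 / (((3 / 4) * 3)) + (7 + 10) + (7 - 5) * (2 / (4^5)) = 14083 / 768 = 18.34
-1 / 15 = -0.07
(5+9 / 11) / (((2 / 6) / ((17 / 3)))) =1088 / 11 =98.91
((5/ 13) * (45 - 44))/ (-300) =-1/ 780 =-0.00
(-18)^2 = 324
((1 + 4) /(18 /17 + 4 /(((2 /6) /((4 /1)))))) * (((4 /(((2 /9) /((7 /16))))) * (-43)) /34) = -4515 /4448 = -1.02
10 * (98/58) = 490/29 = 16.90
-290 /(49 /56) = -2320 /7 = -331.43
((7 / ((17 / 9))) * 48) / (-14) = -216 / 17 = -12.71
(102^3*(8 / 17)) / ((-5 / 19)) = -9488448 / 5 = -1897689.60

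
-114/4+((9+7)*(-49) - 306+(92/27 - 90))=-65075/54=-1205.09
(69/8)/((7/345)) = 23805/56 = 425.09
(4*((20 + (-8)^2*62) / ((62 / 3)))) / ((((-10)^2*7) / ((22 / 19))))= 131604 / 103075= 1.28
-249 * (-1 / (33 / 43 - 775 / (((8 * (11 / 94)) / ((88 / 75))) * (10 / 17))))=-160605 / 1064572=-0.15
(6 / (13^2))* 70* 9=3780 / 169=22.37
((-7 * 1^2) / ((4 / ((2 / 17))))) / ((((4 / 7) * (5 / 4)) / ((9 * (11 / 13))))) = -4851 / 2210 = -2.20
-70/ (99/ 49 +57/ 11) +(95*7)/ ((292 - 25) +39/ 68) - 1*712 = -564462691/ 784811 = -719.23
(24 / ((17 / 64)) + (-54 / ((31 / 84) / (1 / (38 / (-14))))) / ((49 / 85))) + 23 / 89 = 164084995 / 891157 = 184.13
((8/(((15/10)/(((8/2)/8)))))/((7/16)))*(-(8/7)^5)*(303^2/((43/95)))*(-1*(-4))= -48776148418560/5058907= -9641637.69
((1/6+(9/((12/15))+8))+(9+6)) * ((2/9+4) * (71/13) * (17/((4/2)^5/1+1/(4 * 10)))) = 27060940/64233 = 421.29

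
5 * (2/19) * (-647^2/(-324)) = 2093045/3078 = 680.00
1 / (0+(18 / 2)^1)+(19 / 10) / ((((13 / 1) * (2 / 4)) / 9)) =1604 / 585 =2.74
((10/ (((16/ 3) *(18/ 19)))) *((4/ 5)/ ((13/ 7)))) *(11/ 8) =1463/ 1248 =1.17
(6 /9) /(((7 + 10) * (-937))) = -2 /47787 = -0.00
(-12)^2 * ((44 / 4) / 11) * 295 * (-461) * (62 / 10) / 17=-121416336 / 17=-7142137.41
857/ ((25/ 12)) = 10284/ 25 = 411.36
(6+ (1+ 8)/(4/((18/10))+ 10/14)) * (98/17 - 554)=-3125928/629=-4969.68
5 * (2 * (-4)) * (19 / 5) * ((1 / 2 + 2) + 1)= -532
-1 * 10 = -10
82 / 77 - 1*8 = -534 / 77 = -6.94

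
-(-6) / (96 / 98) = 49 / 8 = 6.12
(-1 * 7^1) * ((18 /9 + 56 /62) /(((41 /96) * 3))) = -15.86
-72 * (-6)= 432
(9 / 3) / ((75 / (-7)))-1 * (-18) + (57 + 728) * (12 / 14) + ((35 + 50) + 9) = 137301 / 175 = 784.58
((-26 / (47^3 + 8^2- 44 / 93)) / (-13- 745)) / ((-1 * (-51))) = 403 / 62248703021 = 0.00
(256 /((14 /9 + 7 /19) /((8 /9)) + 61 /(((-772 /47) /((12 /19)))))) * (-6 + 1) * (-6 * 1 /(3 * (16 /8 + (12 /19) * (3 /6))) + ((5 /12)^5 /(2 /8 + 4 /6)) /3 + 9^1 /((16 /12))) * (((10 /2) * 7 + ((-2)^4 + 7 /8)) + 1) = 2202261.26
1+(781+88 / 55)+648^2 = 2103438 / 5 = 420687.60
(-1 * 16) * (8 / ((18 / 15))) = -320 / 3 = -106.67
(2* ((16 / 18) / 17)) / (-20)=-4 / 765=-0.01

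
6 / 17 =0.35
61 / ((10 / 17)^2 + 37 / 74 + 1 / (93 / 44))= 3278994 / 70909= 46.24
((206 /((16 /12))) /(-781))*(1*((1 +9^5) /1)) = -9123225 /781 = -11681.47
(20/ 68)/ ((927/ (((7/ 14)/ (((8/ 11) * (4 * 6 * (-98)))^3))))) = -6655/ 209961933946748928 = -0.00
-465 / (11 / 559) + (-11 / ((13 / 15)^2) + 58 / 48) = -1054895849 / 44616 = -23643.89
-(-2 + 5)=-3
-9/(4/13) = -117/4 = -29.25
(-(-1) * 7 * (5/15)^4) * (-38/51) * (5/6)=-665/12393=-0.05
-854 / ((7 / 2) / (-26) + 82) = -44408 / 4257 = -10.43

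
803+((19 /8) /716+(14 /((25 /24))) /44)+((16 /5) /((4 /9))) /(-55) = 1265165769 /1575200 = 803.18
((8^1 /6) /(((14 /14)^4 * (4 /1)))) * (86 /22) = 1.30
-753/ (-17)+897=16002/ 17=941.29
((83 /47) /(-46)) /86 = -83 /185932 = -0.00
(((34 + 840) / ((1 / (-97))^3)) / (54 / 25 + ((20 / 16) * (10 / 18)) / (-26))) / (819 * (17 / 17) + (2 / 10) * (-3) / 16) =-497749950048000 / 1090181041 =-456575.50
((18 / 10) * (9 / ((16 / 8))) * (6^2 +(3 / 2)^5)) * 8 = 22599 / 8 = 2824.88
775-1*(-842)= 1617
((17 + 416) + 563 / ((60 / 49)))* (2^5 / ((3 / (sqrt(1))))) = 428536 / 45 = 9523.02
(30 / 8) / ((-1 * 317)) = -15 / 1268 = -0.01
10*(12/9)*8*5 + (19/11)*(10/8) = 70685/132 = 535.49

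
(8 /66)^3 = 64 /35937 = 0.00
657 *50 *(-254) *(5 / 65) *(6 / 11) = -50063400 / 143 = -350093.71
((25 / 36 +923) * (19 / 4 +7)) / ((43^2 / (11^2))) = 189109811 / 266256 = 710.26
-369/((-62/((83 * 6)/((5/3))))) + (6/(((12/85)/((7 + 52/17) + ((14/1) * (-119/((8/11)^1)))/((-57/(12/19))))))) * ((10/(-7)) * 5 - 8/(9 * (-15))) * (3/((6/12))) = -219404601391/3525165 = -62239.53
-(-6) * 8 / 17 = 48 / 17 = 2.82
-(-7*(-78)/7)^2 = -6084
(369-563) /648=-97 /324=-0.30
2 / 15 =0.13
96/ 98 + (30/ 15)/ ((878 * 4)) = 84337/ 86044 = 0.98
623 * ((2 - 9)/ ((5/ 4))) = -17444/ 5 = -3488.80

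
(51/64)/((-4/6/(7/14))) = -153/256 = -0.60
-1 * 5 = -5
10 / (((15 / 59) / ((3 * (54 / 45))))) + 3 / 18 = 4253 / 30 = 141.77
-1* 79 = -79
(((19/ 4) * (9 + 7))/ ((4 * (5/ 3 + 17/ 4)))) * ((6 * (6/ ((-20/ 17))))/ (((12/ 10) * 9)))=-646/ 71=-9.10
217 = 217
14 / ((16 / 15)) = 105 / 8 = 13.12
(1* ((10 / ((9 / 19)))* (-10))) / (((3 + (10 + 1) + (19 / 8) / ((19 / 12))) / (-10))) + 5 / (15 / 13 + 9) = 1678045 / 12276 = 136.69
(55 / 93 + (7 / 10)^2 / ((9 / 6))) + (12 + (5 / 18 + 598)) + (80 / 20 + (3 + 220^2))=341901916 / 6975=49018.20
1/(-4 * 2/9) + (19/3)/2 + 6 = 193/24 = 8.04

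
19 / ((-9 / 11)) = -209 / 9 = -23.22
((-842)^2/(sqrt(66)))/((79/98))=108255.81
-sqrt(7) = -2.65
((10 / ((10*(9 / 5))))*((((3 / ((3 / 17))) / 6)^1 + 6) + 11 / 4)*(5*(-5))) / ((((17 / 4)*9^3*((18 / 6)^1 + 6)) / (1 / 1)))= -17375 / 3011499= -0.01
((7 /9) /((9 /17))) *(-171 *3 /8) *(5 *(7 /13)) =-79135 /312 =-253.64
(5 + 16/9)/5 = 61/45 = 1.36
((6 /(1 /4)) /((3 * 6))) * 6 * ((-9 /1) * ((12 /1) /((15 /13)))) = -748.80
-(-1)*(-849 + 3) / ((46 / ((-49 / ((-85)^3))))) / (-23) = 20727 / 324872125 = 0.00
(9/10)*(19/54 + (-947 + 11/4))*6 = -101941/20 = -5097.05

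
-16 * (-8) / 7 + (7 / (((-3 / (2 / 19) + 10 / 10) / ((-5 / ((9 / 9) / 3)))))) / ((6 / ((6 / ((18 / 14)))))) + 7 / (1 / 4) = 11378 / 231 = 49.26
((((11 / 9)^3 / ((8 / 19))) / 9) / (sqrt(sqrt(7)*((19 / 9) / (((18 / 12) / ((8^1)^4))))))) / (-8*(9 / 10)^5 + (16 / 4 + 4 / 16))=-4159375*sqrt(114)*7^(3 / 4) / 23216772096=-0.01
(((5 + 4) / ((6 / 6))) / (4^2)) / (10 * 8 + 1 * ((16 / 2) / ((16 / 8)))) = 3 / 448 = 0.01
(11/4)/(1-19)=-11/72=-0.15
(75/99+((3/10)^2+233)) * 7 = 5401879/3300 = 1636.93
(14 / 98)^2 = 1 / 49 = 0.02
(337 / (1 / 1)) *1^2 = 337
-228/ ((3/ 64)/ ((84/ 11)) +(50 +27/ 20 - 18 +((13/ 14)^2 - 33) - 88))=14300160/ 5442943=2.63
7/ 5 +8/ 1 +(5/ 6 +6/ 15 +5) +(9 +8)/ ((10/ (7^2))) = 1484/ 15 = 98.93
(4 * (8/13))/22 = 0.11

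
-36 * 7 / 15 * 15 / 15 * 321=-26964 / 5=-5392.80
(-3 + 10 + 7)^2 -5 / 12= 2347 / 12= 195.58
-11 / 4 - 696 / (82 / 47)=-401.68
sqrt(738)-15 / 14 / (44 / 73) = -1095 / 616+3 * sqrt(82) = 25.39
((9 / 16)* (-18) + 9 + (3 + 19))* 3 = 501 / 8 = 62.62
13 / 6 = 2.17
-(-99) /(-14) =-99 /14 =-7.07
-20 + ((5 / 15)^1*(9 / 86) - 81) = -100.97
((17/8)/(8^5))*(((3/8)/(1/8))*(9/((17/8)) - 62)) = -1473/131072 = -0.01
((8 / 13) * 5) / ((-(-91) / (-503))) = -20120 / 1183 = -17.01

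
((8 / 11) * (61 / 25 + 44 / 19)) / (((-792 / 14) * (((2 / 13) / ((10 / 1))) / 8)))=-365456 / 11495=-31.79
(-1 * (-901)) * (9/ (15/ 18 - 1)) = -48654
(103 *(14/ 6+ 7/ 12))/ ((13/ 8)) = 7210/ 39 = 184.87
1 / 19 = 0.05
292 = 292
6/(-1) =-6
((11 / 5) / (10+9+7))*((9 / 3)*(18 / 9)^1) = 33 / 65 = 0.51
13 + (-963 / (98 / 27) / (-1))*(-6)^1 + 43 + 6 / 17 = -1279109 / 833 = -1535.55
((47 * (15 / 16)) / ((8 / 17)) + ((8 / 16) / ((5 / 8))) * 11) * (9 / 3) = 196671 / 640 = 307.30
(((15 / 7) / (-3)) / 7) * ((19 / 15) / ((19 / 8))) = -8 / 147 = -0.05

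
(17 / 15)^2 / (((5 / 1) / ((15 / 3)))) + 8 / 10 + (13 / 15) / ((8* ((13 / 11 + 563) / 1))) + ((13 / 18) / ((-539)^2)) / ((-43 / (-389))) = 290914439102171 / 139550135432400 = 2.08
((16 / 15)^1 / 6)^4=4096 / 4100625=0.00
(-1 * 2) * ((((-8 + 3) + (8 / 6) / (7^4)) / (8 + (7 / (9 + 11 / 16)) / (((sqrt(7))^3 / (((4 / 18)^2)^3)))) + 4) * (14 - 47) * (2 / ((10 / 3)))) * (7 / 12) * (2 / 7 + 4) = 334.13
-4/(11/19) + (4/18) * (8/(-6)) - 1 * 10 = -5110/297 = -17.21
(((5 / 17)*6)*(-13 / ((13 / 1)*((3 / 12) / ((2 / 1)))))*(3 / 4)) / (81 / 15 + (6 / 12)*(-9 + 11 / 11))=-900 / 119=-7.56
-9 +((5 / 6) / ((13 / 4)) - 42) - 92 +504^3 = 4992932929 / 39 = 128023921.26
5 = 5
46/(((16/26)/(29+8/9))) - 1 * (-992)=116143/36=3226.19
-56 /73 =-0.77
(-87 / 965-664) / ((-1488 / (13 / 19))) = 8331011 / 27282480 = 0.31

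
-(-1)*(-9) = -9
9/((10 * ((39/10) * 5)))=3/65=0.05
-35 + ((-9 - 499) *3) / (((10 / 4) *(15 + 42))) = -4341 / 95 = -45.69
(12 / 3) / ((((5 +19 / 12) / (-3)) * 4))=-0.46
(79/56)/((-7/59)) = -4661/392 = -11.89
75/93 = 25/31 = 0.81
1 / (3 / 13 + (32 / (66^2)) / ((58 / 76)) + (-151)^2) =410553 / 9361117648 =0.00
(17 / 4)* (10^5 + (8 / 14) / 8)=23800017 / 56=425000.30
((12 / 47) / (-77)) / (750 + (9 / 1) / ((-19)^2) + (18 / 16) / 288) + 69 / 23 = 3.00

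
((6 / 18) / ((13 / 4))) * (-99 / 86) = -66 / 559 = -0.12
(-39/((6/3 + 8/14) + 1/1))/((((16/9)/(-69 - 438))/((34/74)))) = 21176883/14800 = 1430.87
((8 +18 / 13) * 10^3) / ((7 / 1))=122000 / 91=1340.66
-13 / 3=-4.33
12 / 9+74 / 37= 10 / 3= 3.33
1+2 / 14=8 / 7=1.14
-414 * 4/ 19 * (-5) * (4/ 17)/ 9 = 3680/ 323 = 11.39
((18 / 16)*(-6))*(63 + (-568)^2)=-8712549 / 4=-2178137.25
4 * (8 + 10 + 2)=80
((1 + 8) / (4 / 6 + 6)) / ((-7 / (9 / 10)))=-0.17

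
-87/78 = -29/26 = -1.12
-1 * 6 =-6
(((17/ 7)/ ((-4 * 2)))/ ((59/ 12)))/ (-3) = 0.02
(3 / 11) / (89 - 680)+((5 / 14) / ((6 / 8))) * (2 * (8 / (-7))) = -346867 / 318549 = -1.09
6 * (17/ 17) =6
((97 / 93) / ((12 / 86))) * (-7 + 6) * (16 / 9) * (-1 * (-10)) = -132.89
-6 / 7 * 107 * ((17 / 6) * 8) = -14552 / 7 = -2078.86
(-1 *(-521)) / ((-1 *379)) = -521 / 379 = -1.37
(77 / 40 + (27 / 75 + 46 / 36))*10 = 6413 / 180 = 35.63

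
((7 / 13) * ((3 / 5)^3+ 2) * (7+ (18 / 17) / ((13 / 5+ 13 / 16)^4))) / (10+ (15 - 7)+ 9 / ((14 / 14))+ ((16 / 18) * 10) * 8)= 20366619794987 / 238962921686125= 0.09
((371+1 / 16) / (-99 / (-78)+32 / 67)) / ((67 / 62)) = 2392611 / 12172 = 196.57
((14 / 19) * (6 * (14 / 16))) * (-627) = -4851 / 2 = -2425.50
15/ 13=1.15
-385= -385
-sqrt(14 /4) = -1.87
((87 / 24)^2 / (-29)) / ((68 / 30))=-435 / 2176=-0.20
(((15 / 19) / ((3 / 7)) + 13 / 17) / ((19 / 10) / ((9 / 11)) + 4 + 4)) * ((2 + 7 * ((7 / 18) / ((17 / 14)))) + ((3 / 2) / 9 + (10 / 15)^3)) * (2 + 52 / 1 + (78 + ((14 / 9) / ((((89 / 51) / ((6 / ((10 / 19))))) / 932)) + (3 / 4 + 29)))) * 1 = 31176429191369 / 2724008226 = 11445.06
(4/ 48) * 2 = 1/ 6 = 0.17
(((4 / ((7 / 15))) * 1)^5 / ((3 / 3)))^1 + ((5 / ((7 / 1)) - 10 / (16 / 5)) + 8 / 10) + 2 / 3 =93310096007 / 2016840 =46265.49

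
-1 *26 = -26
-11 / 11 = -1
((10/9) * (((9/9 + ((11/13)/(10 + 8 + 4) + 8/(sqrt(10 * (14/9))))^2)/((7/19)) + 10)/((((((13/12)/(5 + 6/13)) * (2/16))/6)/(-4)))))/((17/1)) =-35951591808/23791313 - 8288256 * sqrt(35)/1830101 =-1537.92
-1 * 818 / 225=-818 / 225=-3.64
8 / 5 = 1.60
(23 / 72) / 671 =23 / 48312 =0.00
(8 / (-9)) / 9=-8 / 81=-0.10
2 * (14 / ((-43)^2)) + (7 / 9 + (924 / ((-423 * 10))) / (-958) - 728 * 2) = -2725884981946 / 1873194165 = -1455.21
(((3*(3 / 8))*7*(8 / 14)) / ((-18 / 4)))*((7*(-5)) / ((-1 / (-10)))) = 350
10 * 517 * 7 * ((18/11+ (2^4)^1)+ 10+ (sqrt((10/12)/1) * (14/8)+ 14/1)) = 1564634.40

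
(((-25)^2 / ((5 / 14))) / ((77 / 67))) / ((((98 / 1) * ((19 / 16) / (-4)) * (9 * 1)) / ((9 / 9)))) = -536000 / 92169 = -5.82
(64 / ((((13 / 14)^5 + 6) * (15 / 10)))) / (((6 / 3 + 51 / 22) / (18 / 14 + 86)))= 132195295232 / 1025497545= 128.91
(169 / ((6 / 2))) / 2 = 169 / 6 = 28.17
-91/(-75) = 91/75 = 1.21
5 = 5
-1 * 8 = -8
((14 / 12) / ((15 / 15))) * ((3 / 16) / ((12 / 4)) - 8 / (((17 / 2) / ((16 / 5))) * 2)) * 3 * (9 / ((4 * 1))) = -123669 / 10880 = -11.37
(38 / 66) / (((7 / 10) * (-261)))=-190 / 60291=-0.00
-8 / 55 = -0.15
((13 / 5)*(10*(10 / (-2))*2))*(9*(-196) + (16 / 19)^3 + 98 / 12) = 9390548570 / 20577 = 456361.40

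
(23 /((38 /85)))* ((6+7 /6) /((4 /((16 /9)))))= 84065 /513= 163.87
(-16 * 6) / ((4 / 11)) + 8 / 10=-1316 / 5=-263.20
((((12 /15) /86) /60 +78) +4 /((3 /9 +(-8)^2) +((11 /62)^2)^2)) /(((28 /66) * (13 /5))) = 15795183181505981 /223187876098460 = 70.77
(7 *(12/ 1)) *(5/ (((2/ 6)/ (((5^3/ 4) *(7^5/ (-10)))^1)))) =-66177562.50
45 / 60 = 0.75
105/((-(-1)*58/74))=3885/29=133.97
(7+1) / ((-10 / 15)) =-12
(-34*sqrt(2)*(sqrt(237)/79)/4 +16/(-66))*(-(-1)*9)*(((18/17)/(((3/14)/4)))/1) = -1512*sqrt(474)/79 - 8064/187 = -459.81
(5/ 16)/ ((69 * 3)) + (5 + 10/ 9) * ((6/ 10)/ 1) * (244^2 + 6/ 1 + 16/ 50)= 18077048477/ 82800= 218321.84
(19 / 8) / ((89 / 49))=931 / 712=1.31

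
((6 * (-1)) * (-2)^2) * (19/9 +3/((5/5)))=-368/3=-122.67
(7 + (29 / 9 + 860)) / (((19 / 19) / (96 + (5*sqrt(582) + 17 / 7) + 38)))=39160*sqrt(582) / 9 + 7479560 / 63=223692.32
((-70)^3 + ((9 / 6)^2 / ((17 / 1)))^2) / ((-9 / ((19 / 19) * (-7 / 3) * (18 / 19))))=-11102223433 / 131784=-84245.61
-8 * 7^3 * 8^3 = -1404928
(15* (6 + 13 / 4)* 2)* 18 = 4995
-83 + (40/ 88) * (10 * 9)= -463/ 11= -42.09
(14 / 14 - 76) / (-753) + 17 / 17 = 276 / 251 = 1.10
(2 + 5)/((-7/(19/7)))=-19/7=-2.71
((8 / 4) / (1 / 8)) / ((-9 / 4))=-64 / 9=-7.11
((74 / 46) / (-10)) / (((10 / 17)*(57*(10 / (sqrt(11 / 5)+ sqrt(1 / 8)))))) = -629*sqrt(55) / 6555000 - 629*sqrt(2) / 5244000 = -0.00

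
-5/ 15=-1/ 3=-0.33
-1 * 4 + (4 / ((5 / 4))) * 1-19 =-99 / 5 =-19.80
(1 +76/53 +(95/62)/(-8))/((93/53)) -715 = -32922571/46128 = -713.72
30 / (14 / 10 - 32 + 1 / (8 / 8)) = -75 / 74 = -1.01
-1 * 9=-9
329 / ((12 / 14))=2303 / 6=383.83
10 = 10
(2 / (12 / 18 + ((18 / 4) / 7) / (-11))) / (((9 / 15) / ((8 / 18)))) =6160 / 2529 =2.44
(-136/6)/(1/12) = -272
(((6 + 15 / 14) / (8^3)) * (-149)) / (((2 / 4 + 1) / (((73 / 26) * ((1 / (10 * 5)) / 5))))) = -358941 / 23296000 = -0.02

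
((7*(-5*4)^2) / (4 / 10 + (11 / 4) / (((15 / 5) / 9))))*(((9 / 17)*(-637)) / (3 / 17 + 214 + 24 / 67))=-4302043200 / 8454683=-508.84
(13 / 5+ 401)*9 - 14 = 18092 / 5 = 3618.40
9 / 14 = 0.64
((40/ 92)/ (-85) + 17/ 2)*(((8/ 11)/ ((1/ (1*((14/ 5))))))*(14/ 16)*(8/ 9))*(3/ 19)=2604056/ 1225785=2.12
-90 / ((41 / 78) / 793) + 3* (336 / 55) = -306135972 / 2255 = -135758.75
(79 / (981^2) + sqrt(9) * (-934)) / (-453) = 2696535443 / 435949533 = 6.19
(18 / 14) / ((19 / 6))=54 / 133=0.41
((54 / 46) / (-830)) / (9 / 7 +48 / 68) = -1071 / 1508110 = -0.00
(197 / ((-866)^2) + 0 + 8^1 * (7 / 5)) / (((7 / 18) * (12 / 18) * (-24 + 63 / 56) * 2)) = -0.94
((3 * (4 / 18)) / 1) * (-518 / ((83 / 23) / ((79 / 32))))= -236.25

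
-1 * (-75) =75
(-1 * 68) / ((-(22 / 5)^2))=3.51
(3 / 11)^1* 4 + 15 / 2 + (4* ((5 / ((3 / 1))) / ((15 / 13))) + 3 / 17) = 48959 / 3366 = 14.55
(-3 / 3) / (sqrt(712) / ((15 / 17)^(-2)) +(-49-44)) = 14450 * sqrt(178) / 76258681 +2589151 / 228776043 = 0.01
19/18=1.06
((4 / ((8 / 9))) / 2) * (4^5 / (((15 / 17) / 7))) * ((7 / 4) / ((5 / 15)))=479808 / 5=95961.60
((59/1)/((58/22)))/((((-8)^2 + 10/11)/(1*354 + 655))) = 7203251/20706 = 347.88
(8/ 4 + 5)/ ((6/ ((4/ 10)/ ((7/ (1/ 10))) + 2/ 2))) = 88/ 75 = 1.17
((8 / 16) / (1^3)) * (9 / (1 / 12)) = 54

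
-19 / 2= -9.50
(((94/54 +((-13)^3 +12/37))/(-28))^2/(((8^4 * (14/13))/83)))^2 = 105136007393293346405025000625/7863756917944232743796736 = 13369.69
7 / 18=0.39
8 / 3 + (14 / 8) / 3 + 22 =101 / 4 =25.25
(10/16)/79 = 5/632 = 0.01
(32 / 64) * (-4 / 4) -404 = -404.50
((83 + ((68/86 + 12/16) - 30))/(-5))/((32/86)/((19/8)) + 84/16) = -178239/88345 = -2.02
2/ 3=0.67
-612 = -612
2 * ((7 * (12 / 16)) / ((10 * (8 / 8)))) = 21 / 20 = 1.05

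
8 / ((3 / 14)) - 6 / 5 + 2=572 / 15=38.13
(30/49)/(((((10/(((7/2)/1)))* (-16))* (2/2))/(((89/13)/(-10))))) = 267/29120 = 0.01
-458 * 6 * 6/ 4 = -4122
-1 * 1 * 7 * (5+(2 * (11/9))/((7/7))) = -469/9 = -52.11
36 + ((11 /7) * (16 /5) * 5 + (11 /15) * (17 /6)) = 39829 /630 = 63.22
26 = 26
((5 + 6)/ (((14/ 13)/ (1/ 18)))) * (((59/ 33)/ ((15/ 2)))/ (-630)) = -767/ 3572100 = -0.00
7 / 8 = 0.88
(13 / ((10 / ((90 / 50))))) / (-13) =-9 / 50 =-0.18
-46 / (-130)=23 / 65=0.35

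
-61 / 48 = -1.27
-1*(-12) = 12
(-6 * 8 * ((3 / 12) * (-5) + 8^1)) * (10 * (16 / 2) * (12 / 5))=-62208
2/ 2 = 1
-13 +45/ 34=-397/ 34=-11.68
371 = 371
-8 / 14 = -4 / 7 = -0.57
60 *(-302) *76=-1377120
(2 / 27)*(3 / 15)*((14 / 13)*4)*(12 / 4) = 112 / 585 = 0.19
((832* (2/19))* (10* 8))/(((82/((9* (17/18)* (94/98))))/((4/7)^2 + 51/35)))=122317312/98441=1242.54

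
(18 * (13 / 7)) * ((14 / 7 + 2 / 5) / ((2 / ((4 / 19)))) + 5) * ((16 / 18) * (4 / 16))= 25948 / 665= 39.02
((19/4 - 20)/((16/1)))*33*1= -2013/64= -31.45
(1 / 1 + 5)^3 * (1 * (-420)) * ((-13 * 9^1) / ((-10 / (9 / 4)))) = -2388204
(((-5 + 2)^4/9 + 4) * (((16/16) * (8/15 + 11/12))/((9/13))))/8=4901/1440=3.40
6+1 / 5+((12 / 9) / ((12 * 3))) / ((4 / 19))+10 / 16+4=11881 / 1080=11.00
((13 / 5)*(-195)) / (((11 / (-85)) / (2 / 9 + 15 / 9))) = 244205 / 33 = 7400.15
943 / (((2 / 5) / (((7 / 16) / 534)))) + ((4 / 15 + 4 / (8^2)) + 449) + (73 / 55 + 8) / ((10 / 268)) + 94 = 1245650697 / 1566400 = 795.23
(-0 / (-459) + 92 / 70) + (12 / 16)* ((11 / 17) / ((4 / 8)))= 2719 / 1190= 2.28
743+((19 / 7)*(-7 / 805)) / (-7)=743.00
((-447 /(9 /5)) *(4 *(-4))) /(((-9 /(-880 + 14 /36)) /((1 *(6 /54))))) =94364680 /2187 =43148.00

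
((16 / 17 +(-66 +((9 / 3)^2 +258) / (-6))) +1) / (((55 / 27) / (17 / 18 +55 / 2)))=-1417344 / 935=-1515.88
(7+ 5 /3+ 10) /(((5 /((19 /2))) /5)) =532 /3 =177.33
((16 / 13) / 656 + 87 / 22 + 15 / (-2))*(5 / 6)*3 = -51940 / 5863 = -8.86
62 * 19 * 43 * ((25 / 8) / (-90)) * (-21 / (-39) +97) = -171552.54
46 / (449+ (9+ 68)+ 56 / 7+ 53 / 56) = 2576 / 29957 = 0.09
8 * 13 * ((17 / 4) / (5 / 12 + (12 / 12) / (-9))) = 15912 / 11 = 1446.55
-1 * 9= -9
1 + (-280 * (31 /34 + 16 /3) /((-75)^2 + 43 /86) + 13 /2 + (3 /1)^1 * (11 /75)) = 218880997 /28690050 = 7.63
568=568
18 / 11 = 1.64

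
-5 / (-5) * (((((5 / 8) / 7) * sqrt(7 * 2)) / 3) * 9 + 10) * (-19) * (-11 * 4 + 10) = 4845 * sqrt(14) / 28 + 6460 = 7107.44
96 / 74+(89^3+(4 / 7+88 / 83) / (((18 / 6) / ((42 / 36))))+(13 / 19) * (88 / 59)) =7280790295267 / 10327773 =704971.95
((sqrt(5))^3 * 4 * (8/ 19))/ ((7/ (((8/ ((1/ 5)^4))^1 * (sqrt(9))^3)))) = 21600000 * sqrt(5)/ 133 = 363150.89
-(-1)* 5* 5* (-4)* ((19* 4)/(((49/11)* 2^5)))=-5225/98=-53.32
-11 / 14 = -0.79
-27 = -27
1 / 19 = 0.05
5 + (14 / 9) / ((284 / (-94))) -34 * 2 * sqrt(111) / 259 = 2866 / 639 -68 * sqrt(111) / 259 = 1.72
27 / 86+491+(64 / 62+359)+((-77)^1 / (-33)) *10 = 874.68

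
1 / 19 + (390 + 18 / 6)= 7468 / 19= 393.05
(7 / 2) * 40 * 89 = 12460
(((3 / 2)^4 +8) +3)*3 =48.19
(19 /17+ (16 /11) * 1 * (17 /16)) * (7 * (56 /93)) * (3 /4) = 48804 /5797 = 8.42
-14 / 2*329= -2303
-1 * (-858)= 858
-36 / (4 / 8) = -72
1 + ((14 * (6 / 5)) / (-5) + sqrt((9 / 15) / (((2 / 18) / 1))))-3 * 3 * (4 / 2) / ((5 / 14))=-1319 / 25 + 3 * sqrt(15) / 5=-50.44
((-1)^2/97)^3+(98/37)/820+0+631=8736397113857/13845249410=631.00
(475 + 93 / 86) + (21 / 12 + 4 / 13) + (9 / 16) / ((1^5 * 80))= 342123111 / 715520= 478.15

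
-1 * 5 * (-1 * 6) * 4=120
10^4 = 10000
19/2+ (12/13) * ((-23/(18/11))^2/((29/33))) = 1472665/6786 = 217.02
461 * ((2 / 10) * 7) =3227 / 5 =645.40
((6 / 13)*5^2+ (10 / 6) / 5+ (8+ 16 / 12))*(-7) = -5789 / 39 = -148.44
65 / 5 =13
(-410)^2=168100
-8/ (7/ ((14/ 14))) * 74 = -592/ 7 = -84.57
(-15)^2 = 225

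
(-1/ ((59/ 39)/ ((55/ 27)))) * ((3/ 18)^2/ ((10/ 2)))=-143/ 19116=-0.01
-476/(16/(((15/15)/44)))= -119/176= -0.68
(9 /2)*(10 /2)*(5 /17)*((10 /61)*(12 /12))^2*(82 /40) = 46125 /126514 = 0.36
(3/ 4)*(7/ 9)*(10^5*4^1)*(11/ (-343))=-7482.99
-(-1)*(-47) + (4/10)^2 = -1171/25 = -46.84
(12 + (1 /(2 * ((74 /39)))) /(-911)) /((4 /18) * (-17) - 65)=-14561073 /83458532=-0.17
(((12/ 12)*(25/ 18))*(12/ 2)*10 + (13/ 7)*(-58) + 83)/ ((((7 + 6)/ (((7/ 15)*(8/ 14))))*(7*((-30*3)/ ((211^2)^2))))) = -4879978063742/ 1289925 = -3783148.68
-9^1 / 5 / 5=-9 / 25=-0.36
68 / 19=3.58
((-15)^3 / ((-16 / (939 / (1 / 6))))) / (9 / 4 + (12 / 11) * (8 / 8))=34860375 / 98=355718.11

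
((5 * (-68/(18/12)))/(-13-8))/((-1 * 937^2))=-680/55312047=-0.00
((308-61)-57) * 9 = 1710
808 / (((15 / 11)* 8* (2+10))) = 1111 / 180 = 6.17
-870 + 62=-808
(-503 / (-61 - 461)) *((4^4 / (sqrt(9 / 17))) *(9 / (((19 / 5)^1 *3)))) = 321920 *sqrt(17) / 4959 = 267.66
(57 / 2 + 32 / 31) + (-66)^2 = 271903 / 62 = 4385.53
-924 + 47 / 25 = -23053 / 25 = -922.12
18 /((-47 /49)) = -882 /47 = -18.77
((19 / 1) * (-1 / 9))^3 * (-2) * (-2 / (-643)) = 27436 / 468747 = 0.06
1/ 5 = 0.20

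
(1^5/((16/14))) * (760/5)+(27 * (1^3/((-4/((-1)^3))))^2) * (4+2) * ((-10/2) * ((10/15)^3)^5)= 23540071/177147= 132.88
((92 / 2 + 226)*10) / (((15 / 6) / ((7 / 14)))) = 544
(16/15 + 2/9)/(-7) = -58/315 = -0.18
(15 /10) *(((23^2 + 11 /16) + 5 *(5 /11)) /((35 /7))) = 56175 /352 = 159.59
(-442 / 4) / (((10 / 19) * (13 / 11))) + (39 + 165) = 527 / 20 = 26.35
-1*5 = -5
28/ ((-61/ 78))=-2184/ 61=-35.80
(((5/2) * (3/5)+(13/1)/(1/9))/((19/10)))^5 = 2336639702990625/2476099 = 943677818.61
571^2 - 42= 325999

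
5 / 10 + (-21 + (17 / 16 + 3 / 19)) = -5861 / 304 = -19.28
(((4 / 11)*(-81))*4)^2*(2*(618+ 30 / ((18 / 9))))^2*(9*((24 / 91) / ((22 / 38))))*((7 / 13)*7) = 77336196052082688 / 224939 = 343809637510.98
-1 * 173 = -173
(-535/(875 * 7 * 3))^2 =11449/13505625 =0.00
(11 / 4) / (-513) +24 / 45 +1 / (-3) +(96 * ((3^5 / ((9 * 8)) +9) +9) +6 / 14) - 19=146054819 / 71820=2033.62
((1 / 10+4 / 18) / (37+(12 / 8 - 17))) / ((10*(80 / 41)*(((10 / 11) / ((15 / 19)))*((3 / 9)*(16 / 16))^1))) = 13079 / 6536000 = 0.00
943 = 943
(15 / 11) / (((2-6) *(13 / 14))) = -105 / 286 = -0.37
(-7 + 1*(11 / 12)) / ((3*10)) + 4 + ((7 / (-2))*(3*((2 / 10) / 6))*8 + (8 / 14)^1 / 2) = 1.28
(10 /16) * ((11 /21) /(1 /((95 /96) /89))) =5225 /1435392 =0.00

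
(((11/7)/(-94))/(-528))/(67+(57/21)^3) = 49/134638080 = 0.00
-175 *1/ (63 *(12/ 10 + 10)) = -125/ 504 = -0.25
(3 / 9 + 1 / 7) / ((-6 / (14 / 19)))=-10 / 171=-0.06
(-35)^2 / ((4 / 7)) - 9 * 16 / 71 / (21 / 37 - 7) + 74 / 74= 72494627 / 33796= 2145.07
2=2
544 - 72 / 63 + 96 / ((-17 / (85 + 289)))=-10984 / 7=-1569.14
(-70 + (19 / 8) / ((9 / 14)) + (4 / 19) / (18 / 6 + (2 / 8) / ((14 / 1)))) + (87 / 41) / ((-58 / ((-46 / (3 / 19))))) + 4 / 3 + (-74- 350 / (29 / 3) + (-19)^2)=27014435251 / 137443644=196.55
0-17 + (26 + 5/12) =113/12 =9.42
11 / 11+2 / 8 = 5 / 4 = 1.25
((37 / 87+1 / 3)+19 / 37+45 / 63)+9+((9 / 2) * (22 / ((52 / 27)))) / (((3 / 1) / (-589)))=-3937474301 / 390572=-10081.30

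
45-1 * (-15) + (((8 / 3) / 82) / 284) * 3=174661 / 2911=60.00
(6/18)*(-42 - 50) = -92/3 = -30.67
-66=-66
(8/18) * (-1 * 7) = -28/9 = -3.11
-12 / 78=-2 / 13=-0.15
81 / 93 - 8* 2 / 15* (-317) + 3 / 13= 2050676 / 6045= 339.24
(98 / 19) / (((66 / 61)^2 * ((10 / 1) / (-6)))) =-182329 / 68970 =-2.64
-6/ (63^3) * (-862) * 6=3448/ 27783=0.12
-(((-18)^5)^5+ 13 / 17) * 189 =77396862044760195220899806507431527 / 17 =4552756590868246777699989000000000.00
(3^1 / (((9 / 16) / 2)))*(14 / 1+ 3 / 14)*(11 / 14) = 17512 / 147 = 119.13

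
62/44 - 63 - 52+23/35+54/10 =-82801/770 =-107.53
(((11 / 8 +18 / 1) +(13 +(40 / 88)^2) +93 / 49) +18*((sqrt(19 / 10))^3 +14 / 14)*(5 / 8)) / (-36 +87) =57*sqrt(190) / 1360 +723015 / 806344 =1.47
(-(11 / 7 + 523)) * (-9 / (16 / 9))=37179 / 14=2655.64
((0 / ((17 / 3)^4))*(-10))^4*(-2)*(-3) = 0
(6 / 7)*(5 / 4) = 15 / 14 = 1.07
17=17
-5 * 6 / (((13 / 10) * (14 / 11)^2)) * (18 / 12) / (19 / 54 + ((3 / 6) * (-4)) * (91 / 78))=735075 / 68159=10.78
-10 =-10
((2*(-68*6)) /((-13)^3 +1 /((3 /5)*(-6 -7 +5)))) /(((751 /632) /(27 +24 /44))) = 3750257664 /435627313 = 8.61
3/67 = 0.04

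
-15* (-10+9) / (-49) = -15 / 49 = -0.31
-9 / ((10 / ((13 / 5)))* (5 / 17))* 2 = -1989 / 125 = -15.91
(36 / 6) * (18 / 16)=6.75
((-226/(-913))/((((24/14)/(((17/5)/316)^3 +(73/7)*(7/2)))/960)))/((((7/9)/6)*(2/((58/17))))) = 12738090957549327/191311457975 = 66583.00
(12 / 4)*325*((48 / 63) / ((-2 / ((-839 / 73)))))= 2181400 / 511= 4268.88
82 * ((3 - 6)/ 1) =-246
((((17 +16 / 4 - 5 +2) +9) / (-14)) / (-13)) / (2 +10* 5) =27 / 9464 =0.00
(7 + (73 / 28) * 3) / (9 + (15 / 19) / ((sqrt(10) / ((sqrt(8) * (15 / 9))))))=1348335 / 804748 -39425 * sqrt(5) / 402374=1.46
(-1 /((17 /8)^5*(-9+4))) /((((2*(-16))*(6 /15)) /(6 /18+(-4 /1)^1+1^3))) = 4096 /4259571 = 0.00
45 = 45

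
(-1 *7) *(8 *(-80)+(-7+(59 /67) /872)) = 264601883 /58424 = 4528.99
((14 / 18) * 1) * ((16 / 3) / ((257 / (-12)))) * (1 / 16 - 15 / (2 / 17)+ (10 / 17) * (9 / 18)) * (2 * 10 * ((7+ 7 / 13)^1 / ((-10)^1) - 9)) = -2455669664 / 511173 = -4803.99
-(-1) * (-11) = -11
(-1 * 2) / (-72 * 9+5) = 2 / 643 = 0.00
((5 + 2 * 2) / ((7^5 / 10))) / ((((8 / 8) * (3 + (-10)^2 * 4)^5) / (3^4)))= 7290 / 178655105109218101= 0.00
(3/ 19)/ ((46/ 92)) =6/ 19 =0.32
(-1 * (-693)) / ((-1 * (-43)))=693 / 43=16.12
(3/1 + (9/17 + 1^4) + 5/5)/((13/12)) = 1128/221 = 5.10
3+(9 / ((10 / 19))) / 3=87 / 10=8.70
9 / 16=0.56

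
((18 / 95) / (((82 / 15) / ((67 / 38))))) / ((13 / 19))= 1809 / 20254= 0.09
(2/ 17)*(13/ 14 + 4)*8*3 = 13.92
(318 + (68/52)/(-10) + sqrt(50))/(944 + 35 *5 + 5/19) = 95 *sqrt(2)/21266 + 25327/89180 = 0.29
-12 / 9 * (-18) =24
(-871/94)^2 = 758641/8836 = 85.86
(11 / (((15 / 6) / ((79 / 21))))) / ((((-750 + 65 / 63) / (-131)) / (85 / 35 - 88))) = -409137366 / 1651475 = -247.74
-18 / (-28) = 9 / 14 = 0.64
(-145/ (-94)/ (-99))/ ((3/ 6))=-145/ 4653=-0.03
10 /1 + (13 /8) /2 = 173 /16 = 10.81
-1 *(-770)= 770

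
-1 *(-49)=49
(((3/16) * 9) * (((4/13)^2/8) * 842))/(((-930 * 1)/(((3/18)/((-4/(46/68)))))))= 29049/57000320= 0.00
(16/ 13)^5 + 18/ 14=10681669/ 2599051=4.11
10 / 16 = 5 / 8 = 0.62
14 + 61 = 75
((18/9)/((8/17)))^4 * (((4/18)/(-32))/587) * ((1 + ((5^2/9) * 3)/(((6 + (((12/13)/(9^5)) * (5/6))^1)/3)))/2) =-1987528941397/199332744855552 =-0.01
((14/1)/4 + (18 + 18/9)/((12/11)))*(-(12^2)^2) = -452736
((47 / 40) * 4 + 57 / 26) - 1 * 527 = -33807 / 65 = -520.11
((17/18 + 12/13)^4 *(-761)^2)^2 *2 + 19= 446056757276234370534093242590273/4494660193026027648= 99241486145791.79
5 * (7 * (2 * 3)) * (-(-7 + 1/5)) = 1428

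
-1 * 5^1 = -5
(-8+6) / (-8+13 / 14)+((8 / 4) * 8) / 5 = 1724 / 495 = 3.48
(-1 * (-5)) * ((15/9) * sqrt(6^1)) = 25 * sqrt(6)/3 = 20.41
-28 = -28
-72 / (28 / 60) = -1080 / 7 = -154.29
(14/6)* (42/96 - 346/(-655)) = 70847/31440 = 2.25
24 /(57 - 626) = -24 /569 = -0.04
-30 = -30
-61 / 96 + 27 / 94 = -1571 / 4512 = -0.35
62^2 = 3844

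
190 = 190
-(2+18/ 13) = -44/ 13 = -3.38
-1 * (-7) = 7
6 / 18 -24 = -71 / 3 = -23.67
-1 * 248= -248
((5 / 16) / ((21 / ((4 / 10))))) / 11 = 1 / 1848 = 0.00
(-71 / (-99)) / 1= 0.72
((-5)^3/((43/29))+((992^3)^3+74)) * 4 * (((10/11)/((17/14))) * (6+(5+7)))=403212546289068770255049510870240/8041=50144577327331024779884280000.00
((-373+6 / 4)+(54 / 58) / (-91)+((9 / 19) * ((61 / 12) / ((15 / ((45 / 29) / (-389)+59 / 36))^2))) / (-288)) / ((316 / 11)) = -100686794667524276534741 / 7785670473253035417600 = -12.93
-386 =-386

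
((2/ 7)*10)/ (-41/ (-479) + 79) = 4790/ 132587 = 0.04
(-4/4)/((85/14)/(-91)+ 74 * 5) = -1274/471295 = -0.00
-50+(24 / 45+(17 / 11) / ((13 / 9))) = -103811 / 2145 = -48.40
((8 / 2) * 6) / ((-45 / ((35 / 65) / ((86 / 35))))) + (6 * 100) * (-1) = -1006396 / 1677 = -600.12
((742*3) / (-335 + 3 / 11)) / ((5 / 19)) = -33231 / 1315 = -25.27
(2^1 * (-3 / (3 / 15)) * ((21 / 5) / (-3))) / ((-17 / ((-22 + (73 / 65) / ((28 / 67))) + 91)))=-391413 / 2210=-177.11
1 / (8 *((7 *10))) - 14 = -7839 / 560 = -14.00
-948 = -948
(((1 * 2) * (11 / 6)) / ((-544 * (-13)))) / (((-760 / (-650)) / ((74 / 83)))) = 2035 / 5147328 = 0.00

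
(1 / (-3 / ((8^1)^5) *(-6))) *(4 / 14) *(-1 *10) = -327680 / 63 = -5201.27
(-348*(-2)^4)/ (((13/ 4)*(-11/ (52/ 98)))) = 44544/ 539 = 82.64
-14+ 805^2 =648011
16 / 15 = 1.07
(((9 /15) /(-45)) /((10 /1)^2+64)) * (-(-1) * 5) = -1 /2460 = -0.00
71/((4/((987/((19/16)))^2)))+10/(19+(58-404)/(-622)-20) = 305436490229/24909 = 12262093.63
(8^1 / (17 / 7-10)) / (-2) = 28 / 53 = 0.53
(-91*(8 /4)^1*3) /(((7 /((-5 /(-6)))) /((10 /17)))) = -650 /17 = -38.24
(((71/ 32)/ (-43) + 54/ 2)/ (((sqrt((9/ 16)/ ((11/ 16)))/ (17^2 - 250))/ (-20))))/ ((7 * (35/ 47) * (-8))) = 22656491 * sqrt(11)/ 134848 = 557.24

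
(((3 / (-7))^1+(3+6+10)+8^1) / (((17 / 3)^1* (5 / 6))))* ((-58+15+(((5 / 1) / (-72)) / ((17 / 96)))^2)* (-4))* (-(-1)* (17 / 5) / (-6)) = -27637864 / 50575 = -546.47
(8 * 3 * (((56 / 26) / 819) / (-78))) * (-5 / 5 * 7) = 112 / 19773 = 0.01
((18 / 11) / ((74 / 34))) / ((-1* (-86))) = 153 / 17501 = 0.01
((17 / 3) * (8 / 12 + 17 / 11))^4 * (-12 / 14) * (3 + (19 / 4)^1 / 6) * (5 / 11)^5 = -96356385391540625 / 61881979202604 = -1557.10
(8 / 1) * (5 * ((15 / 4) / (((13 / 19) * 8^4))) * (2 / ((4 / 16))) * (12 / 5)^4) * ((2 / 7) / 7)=9234 / 15925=0.58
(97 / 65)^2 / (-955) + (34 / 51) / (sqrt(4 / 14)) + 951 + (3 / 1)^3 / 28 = sqrt(14) / 3 + 107549329673 / 112976500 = 953.21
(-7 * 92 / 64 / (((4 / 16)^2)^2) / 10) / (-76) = 322 / 95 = 3.39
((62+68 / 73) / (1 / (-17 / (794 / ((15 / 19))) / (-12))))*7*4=1366715 / 550639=2.48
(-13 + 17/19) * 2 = -460/19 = -24.21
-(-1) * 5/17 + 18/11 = 361/187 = 1.93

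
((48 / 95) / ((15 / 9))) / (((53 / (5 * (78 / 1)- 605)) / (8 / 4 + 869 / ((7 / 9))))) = -9702864 / 7049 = -1376.49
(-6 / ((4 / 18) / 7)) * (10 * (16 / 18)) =-1680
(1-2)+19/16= 3/16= 0.19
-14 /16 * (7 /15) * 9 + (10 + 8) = 573 /40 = 14.32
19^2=361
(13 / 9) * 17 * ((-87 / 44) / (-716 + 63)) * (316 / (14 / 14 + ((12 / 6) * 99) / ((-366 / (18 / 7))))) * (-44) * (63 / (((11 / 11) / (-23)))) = -417688347804 / 109051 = -3830211.07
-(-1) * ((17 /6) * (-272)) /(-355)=2312 /1065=2.17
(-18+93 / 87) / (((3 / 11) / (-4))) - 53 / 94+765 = 8282335 / 8178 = 1012.76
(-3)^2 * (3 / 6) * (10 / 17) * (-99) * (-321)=1430055 / 17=84120.88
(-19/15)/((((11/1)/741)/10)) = -9386/11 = -853.27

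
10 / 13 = 0.77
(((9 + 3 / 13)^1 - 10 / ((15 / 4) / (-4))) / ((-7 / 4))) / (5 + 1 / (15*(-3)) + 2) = -23280 / 14287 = -1.63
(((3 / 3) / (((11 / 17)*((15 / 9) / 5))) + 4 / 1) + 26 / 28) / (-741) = -491 / 38038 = -0.01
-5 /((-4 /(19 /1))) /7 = 95 /28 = 3.39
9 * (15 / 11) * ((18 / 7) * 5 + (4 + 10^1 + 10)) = 34830 / 77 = 452.34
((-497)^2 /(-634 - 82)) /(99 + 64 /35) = -8645315 /2526764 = -3.42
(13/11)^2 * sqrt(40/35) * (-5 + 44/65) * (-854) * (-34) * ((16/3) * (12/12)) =-484884608 * sqrt(14)/1815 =-999598.94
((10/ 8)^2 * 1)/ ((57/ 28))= 175/ 228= 0.77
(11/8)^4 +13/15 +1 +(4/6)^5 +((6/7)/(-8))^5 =466122526741/83642388480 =5.57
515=515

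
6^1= 6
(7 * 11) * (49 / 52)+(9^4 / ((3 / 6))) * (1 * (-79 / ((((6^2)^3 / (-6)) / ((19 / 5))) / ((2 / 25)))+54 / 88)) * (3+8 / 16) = 8121507527 / 286000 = 28396.88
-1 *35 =-35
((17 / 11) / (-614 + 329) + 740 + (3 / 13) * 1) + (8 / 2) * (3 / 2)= 30412414 / 40755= 746.23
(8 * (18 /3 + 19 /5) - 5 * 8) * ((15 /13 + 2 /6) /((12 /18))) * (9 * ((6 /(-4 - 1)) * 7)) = -2104704 /325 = -6476.01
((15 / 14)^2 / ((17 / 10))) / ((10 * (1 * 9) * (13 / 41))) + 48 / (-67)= -2010493 / 2902172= -0.69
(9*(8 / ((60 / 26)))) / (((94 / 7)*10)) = 273 / 1175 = 0.23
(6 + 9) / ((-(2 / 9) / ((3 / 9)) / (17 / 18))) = -85 / 4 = -21.25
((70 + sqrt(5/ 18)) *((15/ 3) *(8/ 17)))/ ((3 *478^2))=5 *sqrt(10)/ 8739513 + 700/ 2913171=0.00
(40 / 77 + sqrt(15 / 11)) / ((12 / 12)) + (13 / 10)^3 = sqrt(165) / 11 + 209169 / 77000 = 3.88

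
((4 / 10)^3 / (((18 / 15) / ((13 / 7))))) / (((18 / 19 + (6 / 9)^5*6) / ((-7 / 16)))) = -6669 / 267400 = -0.02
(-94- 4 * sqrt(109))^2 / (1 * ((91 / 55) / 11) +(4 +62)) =454960 * sqrt(109) / 40021 +6400900 / 40021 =278.62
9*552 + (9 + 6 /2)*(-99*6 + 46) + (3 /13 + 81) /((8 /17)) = -18660 /13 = -1435.38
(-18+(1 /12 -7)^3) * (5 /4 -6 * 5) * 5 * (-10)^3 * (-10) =216663953125 /432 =501536928.53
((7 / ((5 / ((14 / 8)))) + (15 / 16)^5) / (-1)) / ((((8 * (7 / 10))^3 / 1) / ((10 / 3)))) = -2080241375 / 34527510528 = -0.06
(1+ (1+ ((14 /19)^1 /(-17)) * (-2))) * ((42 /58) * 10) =141540 /9367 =15.11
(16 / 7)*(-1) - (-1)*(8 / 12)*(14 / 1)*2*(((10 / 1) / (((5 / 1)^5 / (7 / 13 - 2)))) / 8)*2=-393724 / 170625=-2.31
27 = 27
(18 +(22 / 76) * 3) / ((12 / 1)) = 239 / 152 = 1.57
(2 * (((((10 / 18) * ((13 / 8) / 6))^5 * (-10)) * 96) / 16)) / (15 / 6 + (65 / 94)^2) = -2563081990625 / 824861191274496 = -0.00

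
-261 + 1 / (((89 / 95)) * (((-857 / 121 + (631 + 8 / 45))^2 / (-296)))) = -67060877564341179 / 256937429650289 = -261.00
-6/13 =-0.46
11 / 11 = 1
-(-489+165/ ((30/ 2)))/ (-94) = -239/ 47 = -5.09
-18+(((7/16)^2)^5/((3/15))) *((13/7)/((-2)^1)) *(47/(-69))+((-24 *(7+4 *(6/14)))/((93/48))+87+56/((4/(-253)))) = -3580.94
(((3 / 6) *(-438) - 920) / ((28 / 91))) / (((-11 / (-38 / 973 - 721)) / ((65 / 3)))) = -225076838935 / 42812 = -5257330.63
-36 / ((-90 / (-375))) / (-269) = 0.56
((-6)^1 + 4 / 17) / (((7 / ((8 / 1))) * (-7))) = 0.94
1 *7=7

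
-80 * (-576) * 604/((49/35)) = 139161600/7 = 19880228.57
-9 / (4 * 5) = -9 / 20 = -0.45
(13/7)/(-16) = -13/112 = -0.12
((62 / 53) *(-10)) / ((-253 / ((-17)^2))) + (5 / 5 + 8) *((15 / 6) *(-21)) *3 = -37656155 / 26818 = -1404.14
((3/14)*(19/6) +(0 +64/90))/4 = 1751/5040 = 0.35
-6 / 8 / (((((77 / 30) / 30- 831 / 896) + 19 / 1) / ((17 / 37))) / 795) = -2043468000 / 135444901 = -15.09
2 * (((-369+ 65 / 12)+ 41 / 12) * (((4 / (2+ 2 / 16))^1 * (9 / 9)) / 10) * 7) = -242032 / 255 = -949.15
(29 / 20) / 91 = 29 / 1820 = 0.02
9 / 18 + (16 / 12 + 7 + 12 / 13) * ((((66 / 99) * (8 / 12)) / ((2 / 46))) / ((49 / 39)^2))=870715 / 14406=60.44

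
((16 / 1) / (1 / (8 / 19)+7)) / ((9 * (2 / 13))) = 832 / 675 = 1.23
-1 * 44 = -44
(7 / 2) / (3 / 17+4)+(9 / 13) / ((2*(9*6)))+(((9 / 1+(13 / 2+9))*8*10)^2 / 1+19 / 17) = 723342916645 / 188292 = 3841601.96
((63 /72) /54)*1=7 /432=0.02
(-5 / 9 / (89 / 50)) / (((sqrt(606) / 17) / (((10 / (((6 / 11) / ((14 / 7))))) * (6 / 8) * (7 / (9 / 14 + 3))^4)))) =-317064055000 * sqrt(606) / 96584386959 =-80.81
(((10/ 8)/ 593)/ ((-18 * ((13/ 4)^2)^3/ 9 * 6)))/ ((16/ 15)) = -0.00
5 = 5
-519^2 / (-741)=89787 / 247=363.51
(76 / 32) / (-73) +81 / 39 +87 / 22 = 500983 / 83512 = 6.00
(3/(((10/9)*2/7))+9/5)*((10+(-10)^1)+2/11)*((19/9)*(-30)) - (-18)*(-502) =-100821/11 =-9165.55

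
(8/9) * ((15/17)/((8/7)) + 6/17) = 1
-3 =-3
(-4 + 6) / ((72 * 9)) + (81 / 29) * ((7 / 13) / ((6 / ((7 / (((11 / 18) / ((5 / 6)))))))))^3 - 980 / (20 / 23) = -61833907092757 / 54951697944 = -1125.24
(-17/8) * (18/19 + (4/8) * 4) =-119/19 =-6.26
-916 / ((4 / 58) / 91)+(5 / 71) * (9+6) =-85814927 / 71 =-1208660.94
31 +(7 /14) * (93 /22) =1457 /44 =33.11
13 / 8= 1.62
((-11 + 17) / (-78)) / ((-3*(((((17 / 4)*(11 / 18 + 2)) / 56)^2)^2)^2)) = 23283214157138380412097134592 / 2159322881437323496876813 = 10782.65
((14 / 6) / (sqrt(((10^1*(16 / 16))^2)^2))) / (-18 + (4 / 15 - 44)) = -7 / 18520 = -0.00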